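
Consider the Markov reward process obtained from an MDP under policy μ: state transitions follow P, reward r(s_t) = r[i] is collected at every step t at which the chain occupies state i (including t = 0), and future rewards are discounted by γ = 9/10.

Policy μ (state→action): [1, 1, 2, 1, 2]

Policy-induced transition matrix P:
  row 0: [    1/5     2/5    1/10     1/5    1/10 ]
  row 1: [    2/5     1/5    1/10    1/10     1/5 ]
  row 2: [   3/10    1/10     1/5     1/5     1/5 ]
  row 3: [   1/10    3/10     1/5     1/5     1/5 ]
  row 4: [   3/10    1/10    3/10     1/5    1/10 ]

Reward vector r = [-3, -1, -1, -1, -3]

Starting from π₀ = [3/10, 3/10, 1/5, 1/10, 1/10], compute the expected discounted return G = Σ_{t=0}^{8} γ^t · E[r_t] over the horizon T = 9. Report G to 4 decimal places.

G = -11.2671

t=0: π = [0.3000, 0.3000, 0.2000, 0.1000, 0.1000], E[r] = -1.8000, γ^t·E[r] = -1.800000, running G = -1.800000
t=1: π = [0.2800, 0.2400, 0.1500, 0.1700, 0.1600], E[r] = -1.8800, γ^t·E[r] = -1.692000, running G = -3.492000
t=2: π = [0.2620, 0.2420, 0.1640, 0.1760, 0.1560], E[r] = -1.8360, γ^t·E[r] = -1.487160, running G = -4.979160
t=3: π = [0.2628, 0.2380, 0.1652, 0.1758, 0.1582], E[r] = -1.8420, γ^t·E[r] = -1.342818, running G = -6.321978
t=4: π = [0.2624, 0.2378, 0.1657, 0.1762, 0.1579], E[r] = -1.8405, γ^t·E[r] = -1.207565, running G = -7.529543
t=5: π = [0.2623, 0.2377, 0.1658, 0.1762, 0.1580], E[r] = -1.8406, γ^t·E[r] = -1.086830, running G = -8.616373
t=6: π = [0.2623, 0.2377, 0.1658, 0.1762, 0.1580], E[r] = -1.8405, γ^t·E[r] = -0.978139, running G = -9.594512
t=7: π = [0.2623, 0.2377, 0.1658, 0.1762, 0.1580], E[r] = -1.8405, γ^t·E[r] = -0.880323, running G = -10.474835
t=8: π = [0.2623, 0.2377, 0.1658, 0.1762, 0.1580], E[r] = -1.8405, γ^t·E[r] = -0.792291, running G = -11.267126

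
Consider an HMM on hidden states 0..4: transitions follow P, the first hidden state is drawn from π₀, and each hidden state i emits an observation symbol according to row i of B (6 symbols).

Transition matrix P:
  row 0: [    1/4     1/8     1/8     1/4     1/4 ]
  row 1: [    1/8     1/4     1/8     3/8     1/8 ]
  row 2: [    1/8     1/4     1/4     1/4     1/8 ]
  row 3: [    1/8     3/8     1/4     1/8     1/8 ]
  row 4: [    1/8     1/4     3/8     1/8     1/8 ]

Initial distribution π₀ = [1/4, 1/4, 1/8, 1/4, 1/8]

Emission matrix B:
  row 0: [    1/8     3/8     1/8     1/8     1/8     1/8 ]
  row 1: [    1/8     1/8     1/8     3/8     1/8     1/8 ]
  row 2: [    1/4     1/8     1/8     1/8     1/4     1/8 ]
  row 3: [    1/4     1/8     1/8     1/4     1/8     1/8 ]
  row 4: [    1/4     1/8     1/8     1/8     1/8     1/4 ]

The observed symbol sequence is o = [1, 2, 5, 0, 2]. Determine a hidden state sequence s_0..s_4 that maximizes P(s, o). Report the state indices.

path = [0, 3, 1, 3, 1]

t=0: δ = [9.375e-02, 3.125e-02, 1.562e-02, 3.125e-02, 1.562e-02]  (obs o_0=1)
t=1: δ = [2.930e-03, 1.465e-03, 1.465e-03, 2.930e-03, 2.930e-03]  ψ = [0, 0, 0, 0, 0]  (obs o_1=2)
t=2: δ = [9.155e-05, 1.373e-04, 1.373e-04, 9.155e-05, 1.831e-04]  ψ = [0, 3, 4, 0, 0]  (obs o_2=5)
t=3: δ = [2.861e-06, 5.722e-06, 1.717e-05, 1.287e-05, 5.722e-06]  ψ = [0, 4, 4, 1, 0]  (obs o_3=0)
t=4: δ = [2.682e-07, 6.035e-07, 5.364e-07, 5.364e-07, 2.682e-07]  ψ = [2, 3, 2, 2, 2]  (obs o_4=2)
backtrack: best end state = 1; path = [0, 3, 1, 3, 1]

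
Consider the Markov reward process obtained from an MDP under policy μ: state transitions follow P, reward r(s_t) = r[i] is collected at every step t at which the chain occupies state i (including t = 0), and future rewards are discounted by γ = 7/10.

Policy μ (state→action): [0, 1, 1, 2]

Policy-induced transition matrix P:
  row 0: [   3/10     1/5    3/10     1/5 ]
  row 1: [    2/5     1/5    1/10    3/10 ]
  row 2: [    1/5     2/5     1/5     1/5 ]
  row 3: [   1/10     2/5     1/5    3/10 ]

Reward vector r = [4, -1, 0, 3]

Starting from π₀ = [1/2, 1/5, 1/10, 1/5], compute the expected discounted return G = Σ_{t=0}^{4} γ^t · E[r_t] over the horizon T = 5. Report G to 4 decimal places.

G = 5.0812

t=0: π = [0.5000, 0.2000, 0.1000, 0.2000], E[r] = 2.4000, γ^t·E[r] = 2.400000, running G = 2.400000
t=1: π = [0.2700, 0.2600, 0.2300, 0.2400], E[r] = 1.5400, γ^t·E[r] = 1.078000, running G = 3.478000
t=2: π = [0.2550, 0.2940, 0.2010, 0.2500], E[r] = 1.4760, γ^t·E[r] = 0.723240, running G = 4.201240
t=3: π = [0.2593, 0.2902, 0.1961, 0.2544], E[r] = 1.5102, γ^t·E[r] = 0.517999, running G = 4.719239
t=4: π = [0.2585, 0.2901, 0.1969, 0.2545], E[r] = 1.5074, γ^t·E[r] = 0.361927, running G = 5.081165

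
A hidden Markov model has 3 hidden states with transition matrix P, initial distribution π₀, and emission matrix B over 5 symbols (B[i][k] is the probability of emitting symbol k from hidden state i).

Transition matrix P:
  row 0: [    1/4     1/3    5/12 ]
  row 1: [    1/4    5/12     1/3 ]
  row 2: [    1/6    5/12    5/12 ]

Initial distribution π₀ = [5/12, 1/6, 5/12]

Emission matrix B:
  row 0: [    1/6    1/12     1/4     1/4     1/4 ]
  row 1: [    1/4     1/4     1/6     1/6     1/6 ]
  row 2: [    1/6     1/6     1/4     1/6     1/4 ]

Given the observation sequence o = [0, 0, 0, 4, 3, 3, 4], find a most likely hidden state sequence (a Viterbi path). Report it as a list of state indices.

t=0: δ = [6.944e-02, 4.167e-02, 6.944e-02]  (obs o_0=0)
t=1: δ = [2.894e-03, 7.234e-03, 4.823e-03]  ψ = [0, 2, 0]  (obs o_1=0)
t=2: δ = [3.014e-04, 7.535e-04, 4.019e-04]  ψ = [1, 1, 1]  (obs o_2=0)
t=3: δ = [4.710e-05, 5.233e-05, 6.279e-05]  ψ = [1, 1, 1]  (obs o_3=4)
t=4: δ = [3.270e-06, 4.361e-06, 4.361e-06]  ψ = [1, 2, 2]  (obs o_4=3)
t=5: δ = [2.725e-07, 3.028e-07, 3.028e-07]  ψ = [1, 1, 2]  (obs o_5=3)
t=6: δ = [1.893e-08, 2.103e-08, 3.154e-08]  ψ = [1, 1, 2]  (obs o_6=4)
backtrack: best end state = 2; path = [2, 1, 1, 2, 2, 2, 2]

path = [2, 1, 1, 2, 2, 2, 2]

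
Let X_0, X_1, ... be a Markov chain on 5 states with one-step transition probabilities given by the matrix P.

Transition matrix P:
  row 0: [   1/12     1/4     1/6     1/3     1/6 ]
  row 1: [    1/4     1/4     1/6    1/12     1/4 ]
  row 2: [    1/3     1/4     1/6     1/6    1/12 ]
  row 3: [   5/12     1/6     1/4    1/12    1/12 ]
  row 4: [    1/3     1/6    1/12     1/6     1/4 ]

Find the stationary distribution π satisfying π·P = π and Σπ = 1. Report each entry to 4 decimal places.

π = [0.2638, 0.2210, 0.1672, 0.1774, 0.1706]

Balance equations π_j = Σ_i π_i·P[i][j]:
  π_0 = 1/12·π_0 + 1/4·π_1 + 1/3·π_2 + 5/12·π_3 + 1/3·π_4
  π_1 = 1/4·π_0 + 1/4·π_1 + 1/4·π_2 + 1/6·π_3 + 1/6·π_4
  π_2 = 1/6·π_0 + 1/6·π_1 + 1/6·π_2 + 1/4·π_3 + 1/12·π_4
  π_3 = 1/3·π_0 + 1/12·π_1 + 1/6·π_2 + 1/12·π_3 + 1/6·π_4
  normalize: π_0 + π_1 + π_2 + π_3 + π_4 = 1
Solving the linear system gives exactly π = [3081/11681, 5163/23362, 3907/23362, 4145/23362, 3985/23362].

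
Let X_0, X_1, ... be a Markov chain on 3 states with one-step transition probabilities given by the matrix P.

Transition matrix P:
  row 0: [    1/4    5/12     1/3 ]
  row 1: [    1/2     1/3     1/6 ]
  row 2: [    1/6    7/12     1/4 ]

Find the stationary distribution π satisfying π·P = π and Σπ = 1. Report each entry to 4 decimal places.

Balance equations π_j = Σ_i π_i·P[i][j]:
  π_0 = 1/4·π_0 + 1/2·π_1 + 1/6·π_2
  π_1 = 5/12·π_0 + 1/3·π_1 + 7/12·π_2
  normalize: π_0 + π_1 + π_2 = 1
Solving the linear system gives exactly π = [58/173, 73/173, 42/173].

π = [0.3353, 0.4220, 0.2428]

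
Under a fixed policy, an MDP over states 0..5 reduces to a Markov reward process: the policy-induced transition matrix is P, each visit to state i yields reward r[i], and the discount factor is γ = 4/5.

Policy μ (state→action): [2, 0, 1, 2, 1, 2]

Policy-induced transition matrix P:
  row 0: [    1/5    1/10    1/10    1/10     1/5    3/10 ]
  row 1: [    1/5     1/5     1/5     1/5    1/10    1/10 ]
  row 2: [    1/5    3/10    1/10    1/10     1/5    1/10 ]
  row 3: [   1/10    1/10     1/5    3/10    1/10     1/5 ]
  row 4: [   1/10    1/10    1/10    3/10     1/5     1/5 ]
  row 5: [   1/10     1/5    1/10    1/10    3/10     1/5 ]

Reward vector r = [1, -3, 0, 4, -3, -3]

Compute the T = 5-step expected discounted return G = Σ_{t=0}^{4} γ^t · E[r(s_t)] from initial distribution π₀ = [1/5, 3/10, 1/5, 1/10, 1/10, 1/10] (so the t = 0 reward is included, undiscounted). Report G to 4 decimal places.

t=0: π = [0.2000, 0.3000, 0.2000, 0.1000, 0.1000, 0.1000], E[r] = -0.9000, γ^t·E[r] = -0.900000, running G = -0.900000
t=1: π = [0.1700, 0.1800, 0.1400, 0.1700, 0.1700, 0.1700], E[r] = -0.7100, γ^t·E[r] = -0.568000, running G = -1.468000
t=2: π = [0.1490, 0.1630, 0.1350, 0.1860, 0.1820, 0.1850], E[r] = -0.6970, γ^t·E[r] = -0.446080, running G = -1.914080
t=3: π = [0.1447, 0.1618, 0.1349, 0.1899, 0.1836, 0.1851], E[r] = -0.6872, γ^t·E[r] = -0.351846, running G = -2.265926
t=4: π = [0.1441, 0.1617, 0.1352, 0.1909, 0.1833, 0.1848], E[r] = -0.6818, γ^t·E[r] = -0.279253, running G = -2.545179

G = -2.5452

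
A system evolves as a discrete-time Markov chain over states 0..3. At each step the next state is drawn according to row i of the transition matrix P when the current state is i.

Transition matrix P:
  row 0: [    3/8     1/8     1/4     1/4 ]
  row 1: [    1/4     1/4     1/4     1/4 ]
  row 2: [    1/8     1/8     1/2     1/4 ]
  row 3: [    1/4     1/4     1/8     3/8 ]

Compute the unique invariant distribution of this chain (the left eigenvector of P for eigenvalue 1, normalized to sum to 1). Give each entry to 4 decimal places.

Balance equations π_j = Σ_i π_i·P[i][j]:
  π_0 = 3/8·π_0 + 1/4·π_1 + 1/8·π_2 + 1/4·π_3
  π_1 = 1/8·π_0 + 1/4·π_1 + 1/8·π_2 + 1/4·π_3
  π_2 = 1/4·π_0 + 1/4·π_1 + 1/2·π_2 + 1/8·π_3
  normalize: π_0 + π_1 + π_2 + π_3 = 1
Solving the linear system gives exactly π = [12/49, 9/49, 2/7, 2/7].

π = [0.2449, 0.1837, 0.2857, 0.2857]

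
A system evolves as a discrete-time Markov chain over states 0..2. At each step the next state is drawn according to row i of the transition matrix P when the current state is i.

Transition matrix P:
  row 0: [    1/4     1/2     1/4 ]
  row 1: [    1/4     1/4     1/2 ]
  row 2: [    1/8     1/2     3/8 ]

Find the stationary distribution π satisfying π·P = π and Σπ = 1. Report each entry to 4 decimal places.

Balance equations π_j = Σ_i π_i·P[i][j]:
  π_0 = 1/4·π_0 + 1/4·π_1 + 1/8·π_2
  π_1 = 1/2·π_0 + 1/4·π_1 + 1/2·π_2
  normalize: π_0 + π_1 + π_2 = 1
Solving the linear system gives exactly π = [1/5, 2/5, 2/5].

π = [0.2000, 0.4000, 0.4000]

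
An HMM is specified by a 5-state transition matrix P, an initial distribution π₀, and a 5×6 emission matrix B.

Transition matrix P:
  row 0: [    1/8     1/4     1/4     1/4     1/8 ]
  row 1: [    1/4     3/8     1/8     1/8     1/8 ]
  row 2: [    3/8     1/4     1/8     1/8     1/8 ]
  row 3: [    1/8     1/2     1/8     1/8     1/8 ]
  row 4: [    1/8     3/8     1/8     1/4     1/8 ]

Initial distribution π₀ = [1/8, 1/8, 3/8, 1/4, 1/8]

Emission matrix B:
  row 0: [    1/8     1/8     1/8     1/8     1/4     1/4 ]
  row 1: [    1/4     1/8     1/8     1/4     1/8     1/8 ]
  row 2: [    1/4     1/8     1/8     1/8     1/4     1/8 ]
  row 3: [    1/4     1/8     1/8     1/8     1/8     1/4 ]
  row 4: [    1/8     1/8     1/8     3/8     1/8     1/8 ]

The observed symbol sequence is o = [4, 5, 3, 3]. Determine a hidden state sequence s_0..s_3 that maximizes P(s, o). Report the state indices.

t=0: δ = [3.125e-02, 1.562e-02, 9.375e-02, 3.125e-02, 1.562e-02]  (obs o_0=4)
t=1: δ = [8.789e-03, 2.930e-03, 1.465e-03, 2.930e-03, 1.465e-03]  ψ = [2, 2, 2, 2, 2]  (obs o_1=5)
t=2: δ = [1.373e-04, 5.493e-04, 2.747e-04, 2.747e-04, 4.120e-04]  ψ = [0, 0, 0, 0, 0]  (obs o_2=3)
t=3: δ = [1.717e-05, 5.150e-05, 8.583e-06, 1.287e-05, 2.575e-05]  ψ = [1, 1, 1, 4, 1]  (obs o_3=3)
backtrack: best end state = 1; path = [2, 0, 1, 1]

path = [2, 0, 1, 1]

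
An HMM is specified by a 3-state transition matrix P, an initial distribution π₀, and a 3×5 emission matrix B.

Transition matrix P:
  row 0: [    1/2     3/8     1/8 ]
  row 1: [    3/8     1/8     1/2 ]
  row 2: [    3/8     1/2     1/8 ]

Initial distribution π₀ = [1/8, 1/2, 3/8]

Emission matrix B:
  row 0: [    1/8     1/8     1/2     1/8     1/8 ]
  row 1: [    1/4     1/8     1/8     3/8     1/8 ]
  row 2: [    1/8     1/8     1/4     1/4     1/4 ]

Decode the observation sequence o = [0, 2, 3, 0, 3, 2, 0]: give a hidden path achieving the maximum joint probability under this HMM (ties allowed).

t=0: δ = [1.562e-02, 1.250e-01, 4.688e-02]  (obs o_0=0)
t=1: δ = [2.344e-02, 2.930e-03, 1.562e-02]  ψ = [1, 2, 1]  (obs o_1=2)
t=2: δ = [1.465e-03, 3.296e-03, 7.324e-04]  ψ = [0, 0, 0]  (obs o_2=3)
t=3: δ = [1.545e-04, 1.373e-04, 2.060e-04]  ψ = [1, 0, 1]  (obs o_3=0)
t=4: δ = [9.656e-06, 3.862e-05, 1.717e-05]  ψ = [0, 2, 1]  (obs o_4=3)
t=5: δ = [7.242e-06, 1.073e-06, 4.828e-06]  ψ = [1, 2, 1]  (obs o_5=2)
t=6: δ = [4.526e-07, 6.789e-07, 1.132e-07]  ψ = [0, 0, 0]  (obs o_6=0)
backtrack: best end state = 1; path = [1, 0, 1, 2, 1, 0, 1]

path = [1, 0, 1, 2, 1, 0, 1]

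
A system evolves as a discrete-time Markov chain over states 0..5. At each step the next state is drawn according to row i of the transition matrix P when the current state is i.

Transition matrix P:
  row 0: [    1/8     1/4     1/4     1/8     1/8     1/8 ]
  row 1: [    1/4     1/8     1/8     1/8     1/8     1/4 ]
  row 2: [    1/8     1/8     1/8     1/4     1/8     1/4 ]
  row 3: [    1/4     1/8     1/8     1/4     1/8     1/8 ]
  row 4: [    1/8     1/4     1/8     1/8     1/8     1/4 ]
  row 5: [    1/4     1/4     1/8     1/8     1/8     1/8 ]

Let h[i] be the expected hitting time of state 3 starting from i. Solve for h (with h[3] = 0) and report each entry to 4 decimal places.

h = [6.8674, 6.9627, 6.1043, 0.0000, 6.9747, 6.9627]

First-step conditioning: h[3] = 0; for i ≠ 3, h[i] = 1 + Σ_k P[i][k]·h[k].
  h[0] = 1 + 1/8·h[0] + 1/4·h[1] + 1/4·h[2] + 1/8·h[4] + 1/8·h[5]
  h[1] = 1 + 1/4·h[0] + 1/8·h[1] + 1/8·h[2] + 1/8·h[4] + 1/4·h[5]
  h[2] = 1 + 1/8·h[0] + 1/8·h[1] + 1/8·h[2] + 1/8·h[4] + 1/4·h[5]
  h[4] = 1 + 1/8·h[0] + 1/4·h[1] + 1/8·h[2] + 1/8·h[4] + 1/4·h[5]
  h[5] = 1 + 1/4·h[0] + 1/4·h[1] + 1/8·h[2] + 1/8·h[4] + 1/8·h[5]
Solving the 5×5 linear system over states ≠ 3 gives exactly h = [4608/671, 4672/671, 4096/671, 0, 4680/671, 4672/671] (h[3] = 0 is the target).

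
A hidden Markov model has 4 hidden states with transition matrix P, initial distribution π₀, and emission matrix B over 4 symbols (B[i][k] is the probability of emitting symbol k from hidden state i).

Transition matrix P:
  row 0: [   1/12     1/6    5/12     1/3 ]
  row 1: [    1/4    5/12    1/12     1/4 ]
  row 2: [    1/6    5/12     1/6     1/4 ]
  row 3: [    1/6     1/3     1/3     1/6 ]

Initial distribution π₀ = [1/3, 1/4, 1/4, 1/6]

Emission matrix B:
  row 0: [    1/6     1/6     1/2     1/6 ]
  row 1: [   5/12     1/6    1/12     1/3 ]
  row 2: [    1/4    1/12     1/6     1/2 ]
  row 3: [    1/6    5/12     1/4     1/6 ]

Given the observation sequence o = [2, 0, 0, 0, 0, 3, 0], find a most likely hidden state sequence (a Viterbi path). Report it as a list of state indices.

path = [0, 2, 1, 1, 1, 1, 1]

t=0: δ = [1.667e-01, 2.083e-02, 4.167e-02, 4.167e-02]  (obs o_0=2)
t=1: δ = [2.315e-03, 1.157e-02, 1.736e-02, 9.259e-03]  ψ = [0, 0, 0, 0]  (obs o_1=0)
t=2: δ = [4.823e-04, 3.014e-03, 7.716e-04, 7.234e-04]  ψ = [1, 2, 3, 2]  (obs o_2=0)
t=3: δ = [1.256e-04, 5.233e-04, 6.279e-05, 1.256e-04]  ψ = [1, 1, 1, 1]  (obs o_3=0)
t=4: δ = [2.180e-05, 9.085e-05, 1.308e-05, 2.180e-05]  ψ = [1, 1, 0, 1]  (obs o_4=0)
t=5: δ = [3.785e-06, 1.262e-05, 4.542e-06, 3.785e-06]  ψ = [1, 1, 0, 1]  (obs o_5=3)
t=6: δ = [5.257e-07, 2.191e-06, 3.943e-07, 5.257e-07]  ψ = [1, 1, 0, 1]  (obs o_6=0)
backtrack: best end state = 1; path = [0, 2, 1, 1, 1, 1, 1]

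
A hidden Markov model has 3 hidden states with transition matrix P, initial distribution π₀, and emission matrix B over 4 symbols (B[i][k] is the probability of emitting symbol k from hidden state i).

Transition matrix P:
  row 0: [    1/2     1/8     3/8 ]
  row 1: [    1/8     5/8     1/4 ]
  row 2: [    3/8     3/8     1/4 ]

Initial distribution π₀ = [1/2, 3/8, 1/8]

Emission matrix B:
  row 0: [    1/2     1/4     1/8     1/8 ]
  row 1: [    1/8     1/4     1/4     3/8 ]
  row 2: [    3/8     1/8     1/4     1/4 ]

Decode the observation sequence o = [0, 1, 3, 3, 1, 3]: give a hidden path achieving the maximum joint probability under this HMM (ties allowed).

t=0: δ = [2.500e-01, 4.688e-02, 4.688e-02]  (obs o_0=0)
t=1: δ = [3.125e-02, 7.812e-03, 1.172e-02]  ψ = [0, 0, 0]  (obs o_1=1)
t=2: δ = [1.953e-03, 1.831e-03, 2.930e-03]  ψ = [0, 1, 0]  (obs o_2=3)
t=3: δ = [1.373e-04, 4.292e-04, 1.831e-04]  ψ = [2, 1, 0]  (obs o_3=3)
t=4: δ = [1.717e-05, 6.706e-05, 1.341e-05]  ψ = [0, 1, 1]  (obs o_4=1)
t=5: δ = [1.073e-06, 1.572e-05, 4.191e-06]  ψ = [0, 1, 1]  (obs o_5=3)
backtrack: best end state = 1; path = [0, 1, 1, 1, 1, 1]

path = [0, 1, 1, 1, 1, 1]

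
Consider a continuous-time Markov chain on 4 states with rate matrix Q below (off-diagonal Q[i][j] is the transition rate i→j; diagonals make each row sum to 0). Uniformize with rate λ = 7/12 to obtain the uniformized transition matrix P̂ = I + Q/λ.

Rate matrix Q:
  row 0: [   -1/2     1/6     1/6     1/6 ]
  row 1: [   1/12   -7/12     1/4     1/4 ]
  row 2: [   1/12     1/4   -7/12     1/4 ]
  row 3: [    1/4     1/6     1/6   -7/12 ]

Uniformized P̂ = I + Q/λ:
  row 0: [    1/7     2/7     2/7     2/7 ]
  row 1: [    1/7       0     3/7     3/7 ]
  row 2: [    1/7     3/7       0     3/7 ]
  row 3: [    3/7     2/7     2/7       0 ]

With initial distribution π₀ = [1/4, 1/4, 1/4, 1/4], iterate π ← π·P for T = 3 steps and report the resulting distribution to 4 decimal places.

t=0: π = [0.2500, 0.2500, 0.2500, 0.2500]
t=1: π = [0.2143, 0.2500, 0.2500, 0.2857]
t=2: π = [0.2245, 0.2500, 0.2500, 0.2755]
t=3: π = [0.2216, 0.2500, 0.2500, 0.2784]

π = [0.2216, 0.2500, 0.2500, 0.2784]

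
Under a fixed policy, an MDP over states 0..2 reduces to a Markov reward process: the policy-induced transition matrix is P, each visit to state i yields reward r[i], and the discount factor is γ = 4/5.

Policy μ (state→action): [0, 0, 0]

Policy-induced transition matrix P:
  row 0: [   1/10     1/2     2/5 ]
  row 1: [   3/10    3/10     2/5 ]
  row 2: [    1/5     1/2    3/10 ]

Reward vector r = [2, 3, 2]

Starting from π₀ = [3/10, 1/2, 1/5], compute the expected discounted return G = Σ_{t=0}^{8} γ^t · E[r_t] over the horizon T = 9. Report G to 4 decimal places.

G = 10.5334

t=0: π = [0.3000, 0.5000, 0.2000], E[r] = 2.5000, γ^t·E[r] = 2.500000, running G = 2.500000
t=1: π = [0.2200, 0.4000, 0.3800], E[r] = 2.4000, γ^t·E[r] = 1.920000, running G = 4.420000
t=2: π = [0.2180, 0.4200, 0.3620], E[r] = 2.4200, γ^t·E[r] = 1.548800, running G = 5.968800
t=3: π = [0.2202, 0.4160, 0.3638], E[r] = 2.4160, γ^t·E[r] = 1.236992, running G = 7.205792
t=4: π = [0.2196, 0.4168, 0.3636], E[r] = 2.4168, γ^t·E[r] = 0.989921, running G = 8.195713
t=5: π = [0.2197, 0.4166, 0.3636], E[r] = 2.4166, γ^t·E[r] = 0.791885, running G = 8.987598
t=6: π = [0.2197, 0.4167, 0.3636], E[r] = 2.4167, γ^t·E[r] = 0.633516, running G = 9.621114
t=7: π = [0.2197, 0.4167, 0.3636], E[r] = 2.4167, γ^t·E[r] = 0.506812, running G = 10.127925
t=8: π = [0.2197, 0.4167, 0.3636], E[r] = 2.4167, γ^t·E[r] = 0.405449, running G = 10.533375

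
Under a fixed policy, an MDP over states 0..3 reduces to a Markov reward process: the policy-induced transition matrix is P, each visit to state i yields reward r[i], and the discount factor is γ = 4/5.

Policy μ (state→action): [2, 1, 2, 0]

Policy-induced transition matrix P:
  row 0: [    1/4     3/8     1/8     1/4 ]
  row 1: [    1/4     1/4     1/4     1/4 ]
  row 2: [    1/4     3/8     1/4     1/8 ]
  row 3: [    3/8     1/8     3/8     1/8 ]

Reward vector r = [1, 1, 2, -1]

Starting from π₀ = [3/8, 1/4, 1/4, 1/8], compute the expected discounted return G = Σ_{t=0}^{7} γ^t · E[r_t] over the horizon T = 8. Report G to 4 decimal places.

G = 3.6543

t=0: π = [0.3750, 0.2500, 0.2500, 0.1250], E[r] = 1.0000, γ^t·E[r] = 1.000000, running G = 1.000000
t=1: π = [0.2656, 0.3125, 0.2188, 0.2031], E[r] = 0.8125, γ^t·E[r] = 0.650000, running G = 1.650000
t=2: π = [0.2754, 0.2852, 0.2422, 0.1973], E[r] = 0.8477, γ^t·E[r] = 0.542500, running G = 2.192500
t=3: π = [0.2747, 0.2900, 0.2402, 0.1951], E[r] = 0.8501, γ^t·E[r] = 0.435250, running G = 2.627750
t=4: π = [0.2744, 0.2900, 0.2401, 0.1956], E[r] = 0.8489, γ^t·E[r] = 0.347700, running G = 2.975450
t=5: π = [0.2744, 0.2899, 0.2402, 0.1955], E[r] = 0.8491, γ^t·E[r] = 0.278220, running G = 3.253670
t=6: π = [0.2744, 0.2899, 0.2401, 0.1955], E[r] = 0.8491, γ^t·E[r] = 0.222576, running G = 3.476246
t=7: π = [0.2744, 0.2899, 0.2401, 0.1955], E[r] = 0.8491, γ^t·E[r] = 0.178060, running G = 3.654306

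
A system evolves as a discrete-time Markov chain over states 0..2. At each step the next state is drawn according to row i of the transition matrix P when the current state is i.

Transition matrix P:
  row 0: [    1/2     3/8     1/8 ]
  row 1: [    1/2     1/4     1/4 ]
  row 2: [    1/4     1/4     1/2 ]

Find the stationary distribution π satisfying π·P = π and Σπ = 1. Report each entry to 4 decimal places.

π = [0.4348, 0.3043, 0.2609]

Balance equations π_j = Σ_i π_i·P[i][j]:
  π_0 = 1/2·π_0 + 1/2·π_1 + 1/4·π_2
  π_1 = 3/8·π_0 + 1/4·π_1 + 1/4·π_2
  normalize: π_0 + π_1 + π_2 = 1
Solving the linear system gives exactly π = [10/23, 7/23, 6/23].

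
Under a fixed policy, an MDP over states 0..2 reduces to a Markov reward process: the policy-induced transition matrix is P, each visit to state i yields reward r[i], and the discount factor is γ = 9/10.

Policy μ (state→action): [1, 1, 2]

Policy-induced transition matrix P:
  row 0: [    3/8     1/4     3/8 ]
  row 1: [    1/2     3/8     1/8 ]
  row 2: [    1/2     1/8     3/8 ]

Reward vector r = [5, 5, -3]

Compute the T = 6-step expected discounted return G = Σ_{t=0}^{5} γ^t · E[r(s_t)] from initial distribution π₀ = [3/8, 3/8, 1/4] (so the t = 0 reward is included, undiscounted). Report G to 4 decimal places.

t=0: π = [0.3750, 0.3750, 0.2500], E[r] = 3.0000, γ^t·E[r] = 3.000000, running G = 3.000000
t=1: π = [0.4531, 0.2656, 0.2813], E[r] = 2.7500, γ^t·E[r] = 2.475000, running G = 5.475000
t=2: π = [0.4434, 0.2480, 0.3086], E[r] = 2.5313, γ^t·E[r] = 2.050313, running G = 7.525313
t=3: π = [0.4446, 0.2424, 0.3130], E[r] = 2.4961, γ^t·E[r] = 1.819652, running G = 9.344965
t=4: π = [0.4444, 0.2412, 0.3144], E[r] = 2.4849, γ^t·E[r] = 1.630319, running G = 10.975284
t=5: π = [0.4444, 0.2408, 0.3147], E[r] = 2.4824, γ^t·E[r] = 1.465809, running G = 12.441093

G = 12.4411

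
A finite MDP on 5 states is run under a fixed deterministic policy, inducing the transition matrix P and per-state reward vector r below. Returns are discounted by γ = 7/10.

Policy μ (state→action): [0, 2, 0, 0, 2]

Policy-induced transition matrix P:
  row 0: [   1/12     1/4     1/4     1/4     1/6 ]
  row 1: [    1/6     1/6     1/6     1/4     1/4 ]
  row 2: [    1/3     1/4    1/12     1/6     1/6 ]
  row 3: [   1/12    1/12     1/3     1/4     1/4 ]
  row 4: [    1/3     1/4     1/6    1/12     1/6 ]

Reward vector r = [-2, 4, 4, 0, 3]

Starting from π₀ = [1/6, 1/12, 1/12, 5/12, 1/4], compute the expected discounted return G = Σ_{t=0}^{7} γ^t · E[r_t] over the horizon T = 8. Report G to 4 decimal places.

G = 5.0204

t=0: π = [0.1667, 0.0833, 0.0833, 0.4167, 0.2500], E[r] = 1.0833, γ^t·E[r] = 1.083333, running G = 1.083333
t=1: π = [0.1736, 0.1736, 0.2431, 0.2014, 0.2083], E[r] = 1.9444, γ^t·E[r] = 1.361111, running G = 2.444444
t=2: π = [0.2106, 0.2020, 0.1944, 0.1950, 0.1979], E[r] = 1.7581, γ^t·E[r] = 0.861470, running G = 3.305914
t=3: π = [0.1983, 0.2007, 0.2005, 0.2008, 0.1997], E[r] = 1.8075, γ^t·E[r] = 0.619967, running G = 3.925882
t=4: π = [0.2001, 0.1998, 0.1999, 0.2000, 0.2001], E[r] = 1.7991, γ^t·E[r] = 0.431975, running G = 4.357856
t=5: π = [0.2000, 0.2000, 0.2000, 0.2000, 0.2000], E[r] = 1.8001, γ^t·E[r] = 0.302538, running G = 4.660394
t=6: π = [0.2000, 0.2000, 0.2000, 0.2000, 0.2000], E[r] = 1.8000, γ^t·E[r] = 0.211767, running G = 4.872161
t=7: π = [0.2000, 0.2000, 0.2000, 0.2000, 0.2000], E[r] = 1.8000, γ^t·E[r] = 0.148238, running G = 5.020399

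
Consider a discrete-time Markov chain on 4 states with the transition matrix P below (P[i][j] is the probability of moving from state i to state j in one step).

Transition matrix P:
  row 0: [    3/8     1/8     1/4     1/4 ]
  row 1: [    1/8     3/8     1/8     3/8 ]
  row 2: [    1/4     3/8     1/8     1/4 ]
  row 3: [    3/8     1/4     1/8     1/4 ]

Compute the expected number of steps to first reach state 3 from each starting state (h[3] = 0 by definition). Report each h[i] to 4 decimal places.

First-step conditioning: h[3] = 0; for i ≠ 3, h[i] = 1 + Σ_k P[i][k]·h[k].
  h[0] = 1 + 3/8·h[0] + 1/8·h[1] + 1/4·h[2]
  h[1] = 1 + 1/8·h[0] + 3/8·h[1] + 1/8·h[2]
  h[2] = 1 + 1/4·h[0] + 3/8·h[1] + 1/8·h[2]
Solving the 3×3 linear system over states ≠ 3 gives exactly h = [448/125, 376/125, 432/125, 0] (h[3] = 0 is the target).

h = [3.5840, 3.0080, 3.4560, 0.0000]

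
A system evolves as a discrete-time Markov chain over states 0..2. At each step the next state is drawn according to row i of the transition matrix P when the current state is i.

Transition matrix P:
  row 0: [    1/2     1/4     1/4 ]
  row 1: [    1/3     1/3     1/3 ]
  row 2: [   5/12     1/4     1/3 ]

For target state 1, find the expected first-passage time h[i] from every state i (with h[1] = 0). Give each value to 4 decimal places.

First-step conditioning: h[1] = 0; for i ≠ 1, h[i] = 1 + Σ_k P[i][k]·h[k].
  h[0] = 1 + 1/2·h[0] + 1/4·h[2]
  h[2] = 1 + 5/12·h[0] + 1/3·h[2]
Solving the 2×2 linear system over states ≠ 1 gives exactly h = [4, 0, 4] (h[1] = 0 is the target).

h = [4.0000, 0.0000, 4.0000]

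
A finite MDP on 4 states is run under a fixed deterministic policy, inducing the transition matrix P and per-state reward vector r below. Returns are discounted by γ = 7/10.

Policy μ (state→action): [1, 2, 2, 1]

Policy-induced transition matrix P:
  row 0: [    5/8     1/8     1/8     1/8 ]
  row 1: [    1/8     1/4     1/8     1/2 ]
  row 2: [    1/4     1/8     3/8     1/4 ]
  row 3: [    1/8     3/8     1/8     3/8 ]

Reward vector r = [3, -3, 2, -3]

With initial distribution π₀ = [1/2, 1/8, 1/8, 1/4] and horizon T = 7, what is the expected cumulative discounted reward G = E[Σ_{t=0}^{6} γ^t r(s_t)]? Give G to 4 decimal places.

t=0: π = [0.5000, 0.1250, 0.1250, 0.2500], E[r] = 0.6250, γ^t·E[r] = 0.625000, running G = 0.625000
t=1: π = [0.3906, 0.2031, 0.1563, 0.2500], E[r] = 0.1250, γ^t·E[r] = 0.087500, running G = 0.712500
t=2: π = [0.3398, 0.2129, 0.1641, 0.2832], E[r] = -0.1406, γ^t·E[r] = -0.068906, running G = 0.643594
t=3: π = [0.3154, 0.2224, 0.1660, 0.2961], E[r] = -0.2773, γ^t·E[r] = -0.095129, running G = 0.548465
t=4: π = [0.3035, 0.2268, 0.1665, 0.3032], E[r] = -0.3467, γ^t·E[r] = -0.083238, running G = 0.465227
t=5: π = [0.2975, 0.2292, 0.1666, 0.3067], E[r] = -0.3816, γ^t·E[r] = -0.064134, running G = 0.401093
t=6: π = [0.2946, 0.2303, 0.1667, 0.3084], E[r] = -0.3991, γ^t·E[r] = -0.046955, running G = 0.354138

G = 0.3541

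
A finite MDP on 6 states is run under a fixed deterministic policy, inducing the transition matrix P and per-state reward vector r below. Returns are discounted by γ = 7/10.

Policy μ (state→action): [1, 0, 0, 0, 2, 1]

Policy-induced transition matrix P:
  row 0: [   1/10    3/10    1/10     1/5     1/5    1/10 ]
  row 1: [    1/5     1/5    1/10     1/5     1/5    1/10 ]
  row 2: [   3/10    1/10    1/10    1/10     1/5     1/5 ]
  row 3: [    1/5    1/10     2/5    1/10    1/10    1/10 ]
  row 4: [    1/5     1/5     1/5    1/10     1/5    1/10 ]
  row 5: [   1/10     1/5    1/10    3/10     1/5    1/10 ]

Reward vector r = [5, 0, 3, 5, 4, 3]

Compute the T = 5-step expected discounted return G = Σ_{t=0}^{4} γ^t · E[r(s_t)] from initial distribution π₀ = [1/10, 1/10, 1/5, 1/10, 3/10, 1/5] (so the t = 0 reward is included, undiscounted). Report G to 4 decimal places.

t=0: π = [0.1000, 0.1000, 0.2000, 0.1000, 0.3000, 0.2000], E[r] = 3.4000, γ^t·E[r] = 3.400000, running G = 3.400000
t=1: π = [0.1900, 0.1800, 0.1600, 0.1600, 0.1900, 0.1200], E[r] = 3.3500, γ^t·E[r] = 2.345000, running G = 5.745000
t=2: π = [0.1850, 0.1870, 0.1670, 0.1610, 0.1840, 0.1160], E[r] = 3.3150, γ^t·E[r] = 1.624350, running G = 7.369350
t=3: π = [0.1866, 0.1857, 0.1667, 0.1604, 0.1839, 0.1167], E[r] = 3.3208, γ^t·E[r] = 1.139034, running G = 8.508384
t=4: π = [0.1863, 0.1860, 0.1665, 0.1606, 0.1840, 0.1167], E[r] = 3.3199, γ^t·E[r] = 0.797115, running G = 9.305500

G = 9.3055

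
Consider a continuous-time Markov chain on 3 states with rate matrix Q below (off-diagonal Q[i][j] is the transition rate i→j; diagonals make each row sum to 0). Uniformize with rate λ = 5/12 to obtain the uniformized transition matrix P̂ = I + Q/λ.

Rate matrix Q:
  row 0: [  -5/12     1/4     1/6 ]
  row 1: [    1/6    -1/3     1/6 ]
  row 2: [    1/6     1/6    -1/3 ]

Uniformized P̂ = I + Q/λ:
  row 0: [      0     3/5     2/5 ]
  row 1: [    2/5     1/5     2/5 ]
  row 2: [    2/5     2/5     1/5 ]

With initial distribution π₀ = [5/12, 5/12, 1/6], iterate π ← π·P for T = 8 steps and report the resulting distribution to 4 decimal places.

t=0: π = [0.4167, 0.4167, 0.1667]
t=1: π = [0.2333, 0.4000, 0.3667]
t=2: π = [0.3067, 0.3667, 0.3267]
t=3: π = [0.2773, 0.3880, 0.3347]
t=4: π = [0.2891, 0.3779, 0.3331]
t=5: π = [0.2844, 0.3822, 0.3334]
t=6: π = [0.2863, 0.3804, 0.3333]
t=7: π = [0.2855, 0.3812, 0.3333]
t=8: π = [0.2858, 0.3809, 0.3333]

π = [0.2858, 0.3809, 0.3333]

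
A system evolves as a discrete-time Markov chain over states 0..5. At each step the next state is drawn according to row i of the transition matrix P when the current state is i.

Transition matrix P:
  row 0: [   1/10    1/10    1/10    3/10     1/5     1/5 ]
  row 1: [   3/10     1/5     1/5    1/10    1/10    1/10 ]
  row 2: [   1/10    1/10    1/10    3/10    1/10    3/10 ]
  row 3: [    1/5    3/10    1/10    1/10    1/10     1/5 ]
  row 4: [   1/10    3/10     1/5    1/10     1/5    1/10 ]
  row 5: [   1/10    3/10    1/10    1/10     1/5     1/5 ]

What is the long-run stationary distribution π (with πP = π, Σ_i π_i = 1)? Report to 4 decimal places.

π = [0.1597, 0.2188, 0.1367, 0.1593, 0.1485, 0.1769]

Balance equations π_j = Σ_i π_i·P[i][j]:
  π_0 = 1/10·π_0 + 3/10·π_1 + 1/10·π_2 + 1/5·π_3 + 1/10·π_4 + 1/10·π_5
  π_1 = 1/10·π_0 + 1/5·π_1 + 1/10·π_2 + 3/10·π_3 + 3/10·π_4 + 3/10·π_5
  π_2 = 1/10·π_0 + 1/5·π_1 + 1/10·π_2 + 1/10·π_3 + 1/5·π_4 + 1/10·π_5
  π_3 = 3/10·π_0 + 1/10·π_1 + 3/10·π_2 + 1/10·π_3 + 1/10·π_4 + 1/10·π_5
  π_4 = 1/5·π_0 + 1/10·π_1 + 1/10·π_2 + 1/10·π_3 + 1/5·π_4 + 1/5·π_5
  normalize: π_0 + π_1 + π_2 + π_3 + π_4 + π_5 = 1
Solving the linear system gives exactly π = [18355/114938, 12576/57469, 7858/57469, 9154/57469, 15/101, 20337/114938].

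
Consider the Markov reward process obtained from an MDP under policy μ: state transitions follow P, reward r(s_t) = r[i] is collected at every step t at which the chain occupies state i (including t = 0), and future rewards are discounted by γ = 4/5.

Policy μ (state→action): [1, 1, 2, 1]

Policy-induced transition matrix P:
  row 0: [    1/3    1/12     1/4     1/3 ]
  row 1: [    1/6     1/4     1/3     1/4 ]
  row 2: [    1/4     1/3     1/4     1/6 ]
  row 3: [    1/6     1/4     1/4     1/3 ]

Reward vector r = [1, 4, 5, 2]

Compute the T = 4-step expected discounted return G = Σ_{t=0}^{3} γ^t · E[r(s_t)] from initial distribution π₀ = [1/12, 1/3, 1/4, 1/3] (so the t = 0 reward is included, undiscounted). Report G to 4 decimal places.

t=0: π = [0.0833, 0.3333, 0.2500, 0.3333], E[r] = 3.3333, γ^t·E[r] = 3.333333, running G = 3.333333
t=1: π = [0.2014, 0.2569, 0.2778, 0.2639], E[r] = 3.1458, γ^t·E[r] = 2.516667, running G = 5.850000
t=2: π = [0.2234, 0.2396, 0.2714, 0.2656], E[r] = 3.0700, γ^t·E[r] = 1.964815, running G = 7.814815
t=3: π = [0.2265, 0.2354, 0.2700, 0.2681], E[r] = 3.0542, γ^t·E[r] = 1.563728, running G = 9.378543

G = 9.3785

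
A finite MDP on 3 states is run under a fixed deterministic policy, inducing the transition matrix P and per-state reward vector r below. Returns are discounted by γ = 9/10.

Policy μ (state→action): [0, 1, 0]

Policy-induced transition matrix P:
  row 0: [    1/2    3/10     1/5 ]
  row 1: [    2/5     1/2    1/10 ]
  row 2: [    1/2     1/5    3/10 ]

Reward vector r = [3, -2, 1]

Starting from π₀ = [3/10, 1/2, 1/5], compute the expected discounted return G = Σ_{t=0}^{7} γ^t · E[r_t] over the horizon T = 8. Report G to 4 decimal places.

t=0: π = [0.3000, 0.5000, 0.2000], E[r] = 0.1000, γ^t·E[r] = 0.100000, running G = 0.100000
t=1: π = [0.4500, 0.3800, 0.1700], E[r] = 0.7600, γ^t·E[r] = 0.684000, running G = 0.784000
t=2: π = [0.4620, 0.3590, 0.1790], E[r] = 0.8470, γ^t·E[r] = 0.686070, running G = 1.470070
t=3: π = [0.4641, 0.3539, 0.1820], E[r] = 0.8665, γ^t·E[r] = 0.631679, running G = 2.101749
t=4: π = [0.4646, 0.3526, 0.1828], E[r] = 0.8715, γ^t·E[r] = 0.571778, running G = 2.673527
t=5: π = [0.4647, 0.3522, 0.1830], E[r] = 0.8728, γ^t·E[r] = 0.515367, running G = 3.188894
t=6: π = [0.4648, 0.3521, 0.1831], E[r] = 0.8731, γ^t·E[r] = 0.464011, running G = 3.652905
t=7: π = [0.4648, 0.3521, 0.1831], E[r] = 0.8732, γ^t·E[r] = 0.417653, running G = 4.070558

G = 4.0706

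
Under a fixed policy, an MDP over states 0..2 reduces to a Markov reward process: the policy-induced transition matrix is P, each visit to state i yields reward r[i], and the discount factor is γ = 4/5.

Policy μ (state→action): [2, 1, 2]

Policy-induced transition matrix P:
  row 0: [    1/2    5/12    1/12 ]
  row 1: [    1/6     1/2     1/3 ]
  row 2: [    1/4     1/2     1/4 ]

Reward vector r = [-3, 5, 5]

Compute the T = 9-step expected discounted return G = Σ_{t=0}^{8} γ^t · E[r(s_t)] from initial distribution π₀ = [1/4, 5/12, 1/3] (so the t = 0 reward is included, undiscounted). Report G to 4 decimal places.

t=0: π = [0.2500, 0.4167, 0.3333], E[r] = 3.0000, γ^t·E[r] = 3.000000, running G = 3.000000
t=1: π = [0.2778, 0.4792, 0.2431], E[r] = 2.7778, γ^t·E[r] = 2.222222, running G = 5.222222
t=2: π = [0.2795, 0.4769, 0.2436], E[r] = 2.7639, γ^t·E[r] = 1.768889, running G = 6.991111
t=3: π = [0.2801, 0.4767, 0.2432], E[r] = 2.7589, γ^t·E[r] = 1.412543, running G = 8.403654
t=4: π = [0.2803, 0.4767, 0.2430], E[r] = 2.7575, γ^t·E[r] = 1.129481, running G = 9.533136
t=5: π = [0.2804, 0.4766, 0.2430], E[r] = 2.7572, γ^t·E[r] = 0.903463, running G = 10.436599
t=6: π = [0.2804, 0.4766, 0.2430], E[r] = 2.7570, γ^t·E[r] = 0.722744, running G = 11.159343
t=7: π = [0.2804, 0.4766, 0.2430], E[r] = 2.7570, γ^t·E[r] = 0.578189, running G = 11.737532
t=8: π = [0.2804, 0.4766, 0.2430], E[r] = 2.7570, γ^t·E[r] = 0.462550, running G = 12.200082

G = 12.2001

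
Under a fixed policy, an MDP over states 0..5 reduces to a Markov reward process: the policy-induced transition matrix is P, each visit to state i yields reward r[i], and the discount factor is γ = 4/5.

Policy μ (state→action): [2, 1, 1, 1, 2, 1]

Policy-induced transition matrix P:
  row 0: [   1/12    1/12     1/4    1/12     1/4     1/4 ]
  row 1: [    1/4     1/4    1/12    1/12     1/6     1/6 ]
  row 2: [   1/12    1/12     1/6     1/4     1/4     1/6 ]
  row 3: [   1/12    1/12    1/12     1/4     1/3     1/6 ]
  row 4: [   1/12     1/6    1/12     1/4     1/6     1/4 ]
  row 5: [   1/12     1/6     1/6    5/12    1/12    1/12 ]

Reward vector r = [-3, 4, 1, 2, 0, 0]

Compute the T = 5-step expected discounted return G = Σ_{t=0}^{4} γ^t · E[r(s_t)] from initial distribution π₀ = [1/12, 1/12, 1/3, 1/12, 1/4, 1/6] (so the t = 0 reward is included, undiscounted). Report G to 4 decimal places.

G = 2.5971

t=0: π = [0.0833, 0.0833, 0.3333, 0.0833, 0.2500, 0.1667], E[r] = 0.5833, γ^t·E[r] = 0.583333, running G = 0.583333
t=1: π = [0.0972, 0.1319, 0.1389, 0.2500, 0.2014, 0.1806], E[r] = 0.8750, γ^t·E[r] = 0.700000, running G = 1.283333
t=2: π = [0.1053, 0.1372, 0.1262, 0.2419, 0.2130, 0.1765], E[r] = 0.8426, γ^t·E[r] = 0.539259, running G = 1.822593
t=3: π = [0.1062, 0.1386, 0.1261, 0.2390, 0.2116, 0.1785], E[r] = 0.8401, γ^t·E[r] = 0.430148, running G = 2.252741
t=4: π = [0.1064, 0.1389, 0.1264, 0.2389, 0.2110, 0.1783], E[r] = 0.8408, γ^t·E[r] = 0.344372, running G = 2.597113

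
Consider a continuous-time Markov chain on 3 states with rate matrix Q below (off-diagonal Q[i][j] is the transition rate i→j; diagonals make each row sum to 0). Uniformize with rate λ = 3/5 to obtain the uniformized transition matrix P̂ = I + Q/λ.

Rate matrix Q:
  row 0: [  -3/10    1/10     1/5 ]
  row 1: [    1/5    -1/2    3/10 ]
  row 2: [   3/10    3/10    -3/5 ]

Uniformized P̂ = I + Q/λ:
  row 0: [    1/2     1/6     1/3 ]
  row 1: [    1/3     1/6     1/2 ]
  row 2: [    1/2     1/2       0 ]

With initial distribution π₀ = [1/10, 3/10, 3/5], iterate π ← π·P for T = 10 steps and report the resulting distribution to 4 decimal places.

π = [0.4565, 0.2608, 0.2827]

t=0: π = [0.1000, 0.3000, 0.6000]
t=1: π = [0.4500, 0.3667, 0.1833]
t=2: π = [0.4389, 0.2278, 0.3333]
t=3: π = [0.4620, 0.2778, 0.2602]
t=4: π = [0.4537, 0.2534, 0.2929]
t=5: π = [0.4578, 0.2643, 0.2779]
t=6: π = [0.4559, 0.2593, 0.2847]
t=7: π = [0.4568, 0.2616, 0.2816]
t=8: π = [0.4564, 0.2605, 0.2831]
t=9: π = [0.4566, 0.2610, 0.2824]
t=10: π = [0.4565, 0.2608, 0.2827]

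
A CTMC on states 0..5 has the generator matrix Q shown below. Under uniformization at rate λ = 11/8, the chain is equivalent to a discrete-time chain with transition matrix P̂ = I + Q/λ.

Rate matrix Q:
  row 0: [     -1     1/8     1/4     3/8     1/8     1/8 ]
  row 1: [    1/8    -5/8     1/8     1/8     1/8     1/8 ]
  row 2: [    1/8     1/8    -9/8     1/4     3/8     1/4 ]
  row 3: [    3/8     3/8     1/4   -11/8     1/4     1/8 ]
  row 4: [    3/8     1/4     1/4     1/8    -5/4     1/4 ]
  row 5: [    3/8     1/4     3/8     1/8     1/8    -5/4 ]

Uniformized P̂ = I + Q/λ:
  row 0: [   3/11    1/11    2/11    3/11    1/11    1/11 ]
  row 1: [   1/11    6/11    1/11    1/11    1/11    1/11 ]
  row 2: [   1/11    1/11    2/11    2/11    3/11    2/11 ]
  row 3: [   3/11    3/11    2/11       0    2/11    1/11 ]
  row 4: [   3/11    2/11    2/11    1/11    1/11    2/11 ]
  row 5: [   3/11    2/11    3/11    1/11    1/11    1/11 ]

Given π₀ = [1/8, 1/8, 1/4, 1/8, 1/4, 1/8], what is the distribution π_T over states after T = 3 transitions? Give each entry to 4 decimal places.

π = [0.1985, 0.2441, 0.1717, 0.1316, 0.1350, 0.1192]

t=0: π = [0.1250, 0.1250, 0.2500, 0.1250, 0.2500, 0.1250]
t=1: π = [0.2045, 0.2045, 0.1818, 0.1250, 0.1477, 0.1364]
t=2: π = [0.2025, 0.2324, 0.1756, 0.1333, 0.1353, 0.1209]
t=3: π = [0.1985, 0.2441, 0.1717, 0.1316, 0.1350, 0.1192]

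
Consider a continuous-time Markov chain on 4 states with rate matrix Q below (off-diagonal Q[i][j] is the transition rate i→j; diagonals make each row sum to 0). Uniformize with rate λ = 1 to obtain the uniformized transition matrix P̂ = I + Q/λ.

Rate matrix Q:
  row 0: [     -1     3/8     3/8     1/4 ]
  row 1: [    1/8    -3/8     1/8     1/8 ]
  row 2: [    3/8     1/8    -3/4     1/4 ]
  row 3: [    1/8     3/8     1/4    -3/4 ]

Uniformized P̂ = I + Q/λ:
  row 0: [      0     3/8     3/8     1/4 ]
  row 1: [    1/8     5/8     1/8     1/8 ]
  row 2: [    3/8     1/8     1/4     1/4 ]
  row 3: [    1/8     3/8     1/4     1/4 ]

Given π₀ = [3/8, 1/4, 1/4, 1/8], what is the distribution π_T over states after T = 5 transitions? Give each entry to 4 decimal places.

t=0: π = [0.3750, 0.2500, 0.2500, 0.1250]
t=1: π = [0.1406, 0.3750, 0.2656, 0.2188]
t=2: π = [0.1738, 0.4023, 0.2207, 0.2031]
t=3: π = [0.1584, 0.4204, 0.2214, 0.1997]
t=4: π = [0.1606, 0.4247, 0.2173, 0.1974]
t=5: π = [0.1592, 0.4269, 0.2170, 0.1969]

π = [0.1592, 0.4269, 0.2170, 0.1969]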